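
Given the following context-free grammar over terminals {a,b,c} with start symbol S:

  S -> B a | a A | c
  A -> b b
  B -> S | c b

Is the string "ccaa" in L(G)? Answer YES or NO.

CNF form of G:
  S -> B T1 | T1 A | c
  A -> T0 T0
  B -> B T1 | T1 A | T2 T0 | c
  T0 -> b
  T1 -> a
  T2 -> c

Fill CYK table bottom-up:
  cell(0,0) c: {B,S,T2}  orig:{B,S}
  cell(1,1) c: {B,S,T2}  orig:{B,S}
  cell(2,2) a: {T1}  orig:{}
  cell(3,3) a: {T1}  orig:{}
  cell(0,1) cc: ∅
  cell(1,2) ca: {B,S}
  cell(2,3) aa: ∅
  cell(0,2) cca: ∅
  cell(1,3) caa: {B,S}
  cell(0,3) ccaa: ∅

S ∉ T[0,3] ⇒ NO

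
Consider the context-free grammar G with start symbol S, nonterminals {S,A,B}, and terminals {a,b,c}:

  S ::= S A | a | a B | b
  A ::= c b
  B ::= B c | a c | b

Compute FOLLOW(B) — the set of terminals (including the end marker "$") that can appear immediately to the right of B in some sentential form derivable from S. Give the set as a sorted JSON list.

FIRST sets, iterate to fixpoint:
[1]
  A via A→c b: +{c}
  B via B→a c: +{a}
  B via B→b: +{b}
  S via S→a: +{a}
  S via S→b: +{b}
  FIRST(S)={a,b}  FIRST(A)={c}  FIRST(B)={a,b}
[2] (stable)
  FIRST(S)={a,b}  FIRST(A)={c}  FIRST(B)={a,b}

FOLLOW sets:
FOLLOW(S) := {$}
[1]
  B→B c: FOLLOW(B) ⊇ FIRST(c) = {c}; new: +{c}
  S→S A: FOLLOW(S) ⊇ FIRST(A) = {c}; new: +{c}
  S→S A: FOLLOW(A) ⊇ FOLLOW(S) ⊇ {$,c}; new: +{$,c}
  S→a B: FOLLOW(B) ⊇ FOLLOW(S) ⊇ {$,c}; new: +{$}
  S: {$,c}  A: {$,c}  B: {$,c}
[2] done
  S: {$,c}  A: {$,c}  B: {$,c}

FOLLOW(B) = ["$", "c"]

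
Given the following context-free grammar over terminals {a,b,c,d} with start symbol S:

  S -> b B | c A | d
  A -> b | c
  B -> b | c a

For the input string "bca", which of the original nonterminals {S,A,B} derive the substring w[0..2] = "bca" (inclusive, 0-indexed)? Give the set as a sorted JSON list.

Convert to CNF:
  S -> T0 A | T2 B | d
  A -> b | c
  B -> T0 T1 | b
  T0 -> c
  T1 -> a
  T2 -> b

Fill CYK table bottom-up, restricted to cells inside w[0..2]:
  T[0,0] 'b' = {A,B,T2}  orig:{A,B}
  T[1,1] 'c' = {A,T0}  orig:{A}
  T[2,2] 'a' = {T1}  orig:{}
  T[0,1] 'bc' = ∅
  T[1,2] 'ca' = {B}
  T[0,2] 'bca' = {S}

Original NTs in T[0,2] deriving "bca": ["S"]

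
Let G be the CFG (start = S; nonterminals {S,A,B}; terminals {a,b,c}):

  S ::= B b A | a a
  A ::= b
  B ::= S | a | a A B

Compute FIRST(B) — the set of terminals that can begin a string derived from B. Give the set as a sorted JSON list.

FIRST iteration:
[1]
  A via A→b: +{b}
  B via B→a: +{a}
  S via S→B b A: +{a}
  FIRST[S]={a}  FIRST[A]={b}  FIRST[B]={a}
[2] (stable)
  FIRST[S]={a}  FIRST[A]={b}  FIRST[B]={a}

FIRST(B) = ["a"]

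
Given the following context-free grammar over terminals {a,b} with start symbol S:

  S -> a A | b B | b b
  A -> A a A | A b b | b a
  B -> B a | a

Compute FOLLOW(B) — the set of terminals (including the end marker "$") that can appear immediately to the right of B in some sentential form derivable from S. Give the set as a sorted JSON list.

FIRST sets, iterate to fixpoint:
[1]
  A via A→b a: +{b}
  B via B→a: +{a}
  S via S→a A: +{a}
  S via S→b B: +{b}
  FIRST(S)={a,b}  FIRST(A)={b}  FIRST(B)={a}
[2] — fixpoint
  FIRST(S)={a,b}  FIRST(A)={b}  FIRST(B)={a}

FOLLOW sets:
seed FOLLOW(S) with $
round 1:
  A→A a A: FOLLOW(A) ⊇ FIRST(a) = {a}; new: +{a}
  A→A b b: FOLLOW(A) ⊇ FIRST(b) = {b}; new: +{b}
  B→B a: FOLLOW(B) ⊇ FIRST(a) = {a}; new: +{a}
  S→a A: FOLLOW(A) ⊇ FOLLOW(S) ⊇ {$}; new: +{$}
  S→b B: FOLLOW(B) ⊇ FOLLOW(S) ⊇ {$}; new: +{$}
  FOLLOW(S)={$}  FOLLOW(A)={$,a,b}  FOLLOW(B)={$,a}
round 2: done
  FOLLOW(S)={$}  FOLLOW(A)={$,a,b}  FOLLOW(B)={$,a}

FOLLOW(B) = ["$", "a"]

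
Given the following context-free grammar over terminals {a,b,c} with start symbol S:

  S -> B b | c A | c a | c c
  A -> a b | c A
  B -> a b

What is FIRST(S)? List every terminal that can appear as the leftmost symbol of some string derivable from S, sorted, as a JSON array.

Compute FIRST by fixpoint:
iter 1:
  A via A→a b: +{a}
  A via A→c A: +{c}
  B via B→a b: +{a}
  S via S→B b: +{a}
  S via S→c A: +{c}
  S: {a,c}  A: {a,c}  B: {a}
iter 2: (stable)
  S: {a,c}  A: {a,c}  B: {a}

FIRST(S) = ["a", "c"]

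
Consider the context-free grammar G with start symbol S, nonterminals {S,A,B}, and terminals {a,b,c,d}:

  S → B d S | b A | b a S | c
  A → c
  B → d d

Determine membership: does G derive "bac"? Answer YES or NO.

Convert to CNF:
  S -> B X3 | T1 A | T1 X4 | c
  A -> c
  B -> T0 T0
  T0 -> d
  T1 -> b
  T2 -> a
  X3 -> T0 S
  X4 -> T2 S

CYK fill:
  cell(0,0) b: {T1}  orig:{}
  cell(1,1) a: {T2}  orig:{}
  cell(2,2) c: {A,S}
  cell(0,1) ba: ∅
  cell(1,2) ac: {X4}  orig:{}
  cell(0,2) bac: {S}

S ∈ T[0,2] ⇒ YES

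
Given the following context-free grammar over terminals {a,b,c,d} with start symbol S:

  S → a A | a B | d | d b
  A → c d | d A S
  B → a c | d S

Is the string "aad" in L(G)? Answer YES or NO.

Convert to CNF:
  S -> T1 T3 | T2 A | T2 B | d
  A -> T0 T1 | T1 X4
  B -> T1 S | T2 T0
  T0 -> c
  T1 -> d
  T2 -> a
  T3 -> b
  X4 -> A S

CYK table (by increasing span):
  T[0,0] 'a' = {T2}  orig:{}
  T[1,1] 'a' = {T2}  orig:{}
  T[2,2] 'd' = {S,T1}  orig:{S}
  T[0,1] 'aa' = ∅
  T[1,2] 'ad' = ∅
  T[0,2] 'aad' = ∅

S ∉ T[0,2] ⇒ NO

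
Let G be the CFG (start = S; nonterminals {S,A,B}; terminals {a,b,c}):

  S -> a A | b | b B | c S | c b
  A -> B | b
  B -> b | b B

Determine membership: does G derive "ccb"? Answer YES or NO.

Convert to CNF:
  S -> T0 B | T1 A | T2 S | T2 T0 | b
  A -> T0 B | b
  B -> T0 B | b
  T0 -> b
  T1 -> a
  T2 -> c

CYK fill:
  cell(0,0) c: {T2}  orig:{}
  cell(1,1) c: {T2}  orig:{}
  cell(2,2) b: {A,B,S,T0}  orig:{A,B,S}
  cell(0,1) cc: ∅
  cell(1,2) cb: {S}
  cell(0,2) ccb: {S}

S ∈ T[0,2] ⇒ YES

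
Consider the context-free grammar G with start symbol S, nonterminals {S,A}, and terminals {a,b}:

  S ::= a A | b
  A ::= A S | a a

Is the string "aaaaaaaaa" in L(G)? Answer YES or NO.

CNF form of G:
  S -> T0 A | b
  A -> A S | T0 T0
  T0 -> a

CYK table (by increasing span):
  [0..0]={T0}  "a"  orig:{}
  [1..1]={T0}  "a"  orig:{}
  [2..2]={T0}  "a"  orig:{}
  [3..3]={T0}  "a"  orig:{}
  [4..4]={T0}  "a"  orig:{}
  [5..5]={T0}  "a"  orig:{}
  [6..6]={T0}  "a"  orig:{}
  [7..7]={T0}  "a"  orig:{}
  [8..8]={T0}  "a"  orig:{}
  [0..1]={A}  "aa"
  [1..2]={A}  "aa"
  [2..3]={A}  "aa"
  [3..4]={A}  "aa"
  [4..5]={A}  "aa"
  [5..6]={A}  "aa"
  [6..7]={A}  "aa"
  [7..8]={A}  "aa"
  [0..2]={S}  "aaa"
  [1..3]={S}  "aaa"
  [2..4]={S}  "aaa"
  [3..5]={S}  "aaa"
  [4..6]={S}  "aaa"
  [5..7]={S}  "aaa"
  [6..8]={S}  "aaa"
  [0..3]=∅  "aaaa"
  [1..4]=∅  "aaaa"
  [2..5]=∅  "aaaa"
  [3..6]=∅  "aaaa"
  [4..7]=∅  "aaaa"
  [5..8]=∅  "aaaa"
  [0..4]={A}  "aaaaa"
  [1..5]={A}  "aaaaa"
  [2..6]={A}  "aaaaa"
  [3..7]={A}  "aaaaa"
  [4..8]={A}  "aaaaa"
  [0..5]={S}  "aaaaaa"
  [1..6]={S}  "aaaaaa"
  [2..7]={S}  "aaaaaa"
  [3..8]={S}  "aaaaaa"
  [0..6]=∅  "aaaaaaa"
  [1..7]=∅  "aaaaaaa"
  [2..8]=∅  "aaaaaaa"
  [0..7]={A}  "aaaaaaaa"
  [1..8]={A}  "aaaaaaaa"
  [0..8]={S}  "aaaaaaaaa"

S ∈ T[0,8] ⇒ YES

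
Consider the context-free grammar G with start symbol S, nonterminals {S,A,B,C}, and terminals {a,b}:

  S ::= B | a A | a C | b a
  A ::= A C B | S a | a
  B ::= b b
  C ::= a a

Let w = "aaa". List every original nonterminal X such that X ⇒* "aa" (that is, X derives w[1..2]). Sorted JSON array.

Convert to CNF:
  S -> T0 A | T0 C | T1 T0 | T1 T1
  A -> A X2 | S T0 | a
  B -> T1 T1
  C -> T0 T0
  T0 -> a
  T1 -> b
  X2 -> C B

CYK fill, restricted to cells inside w[1..2]:
  cell(1,1) a: {A,T0}  orig:{A}
  cell(2,2) a: {A,T0}  orig:{A}
  cell(1,2) aa: {C,S}

Original NTs in T[1,2] deriving "aa": ["C", "S"]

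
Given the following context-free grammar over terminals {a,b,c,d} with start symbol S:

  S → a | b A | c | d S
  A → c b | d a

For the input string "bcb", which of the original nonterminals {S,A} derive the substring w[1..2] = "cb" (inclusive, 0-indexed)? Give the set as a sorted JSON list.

Convert to CNF:
  S -> T1 A | T2 S | a | c
  A -> T0 T1 | T2 T3
  T0 -> c
  T1 -> b
  T2 -> d
  T3 -> a

CYK fill (cells [i..j] with 1 ≤ i ≤ j ≤ 2 only):
  cell(1,1) c: {S,T0}  orig:{S}
  cell(2,2) b: {T1}  orig:{}
  cell(1,2) cb: {A}

Original NTs in T[1,2] deriving "cb": ["A"]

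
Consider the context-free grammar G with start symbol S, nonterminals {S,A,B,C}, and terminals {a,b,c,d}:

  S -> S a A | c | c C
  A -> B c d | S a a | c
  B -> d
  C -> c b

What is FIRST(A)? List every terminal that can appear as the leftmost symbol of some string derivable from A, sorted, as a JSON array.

FIRST iteration:
round 1:
  A via A→c: +{c}
  B via B→d: +{d}
  C via C→c b: +{c}
  S via S→c: +{c}
  S: {c}  A: {c}  B: {d}  C: {c}
round 2:
  A via A→B c d: +{d}
  S: {c}  A: {c,d}  B: {d}  C: {c}
round 3: (stable)
  S: {c}  A: {c,d}  B: {d}  C: {c}

FIRST(A) = ["c", "d"]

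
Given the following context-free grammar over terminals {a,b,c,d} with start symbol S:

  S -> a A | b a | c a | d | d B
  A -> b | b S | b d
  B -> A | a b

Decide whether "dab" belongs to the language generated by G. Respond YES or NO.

Convert to CNF:
  S -> T0 T2 | T1 B | T2 A | T3 T2 | d
  A -> T0 S | T0 T1 | b
  B -> T0 S | T0 T1 | T2 T0 | b
  T0 -> b
  T1 -> d
  T2 -> a
  T3 -> c

CYK fill:
  T[0,0] 'd' = {S,T1}  orig:{S}
  T[1,1] 'a' = {T2}  orig:{}
  T[2,2] 'b' = {A,B,T0}  orig:{A,B}
  T[0,1] 'da' = ∅
  T[1,2] 'ab' = {B,S}
  T[0,2] 'dab' = {S}

S ∈ T[0,2] ⇒ YES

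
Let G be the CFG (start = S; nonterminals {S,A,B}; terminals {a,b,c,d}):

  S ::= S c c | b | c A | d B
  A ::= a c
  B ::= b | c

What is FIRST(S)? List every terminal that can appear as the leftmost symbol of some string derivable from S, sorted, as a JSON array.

FIRST iteration:
pass 1:
  A via A→a c: +{a}
  B via B→b: +{b}
  B via B→c: +{c}
  S via S→b: +{b}
  S via S→c A: +{c}
  S via S→d B: +{d}
  S: {b,c,d}  A: {a}  B: {b,c}
pass 2: — fixpoint
  S: {b,c,d}  A: {a}  B: {b,c}

FIRST(S) = ["b", "c", "d"]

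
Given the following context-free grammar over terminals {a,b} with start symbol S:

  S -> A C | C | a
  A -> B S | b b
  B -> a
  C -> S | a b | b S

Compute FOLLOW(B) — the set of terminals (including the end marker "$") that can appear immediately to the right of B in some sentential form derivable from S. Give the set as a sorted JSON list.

FIRST sets, iterate to fixpoint:
round 1:
  A via A→b b: +{b}
  B via B→a: +{a}
  C via C→a b: +{a}
  C via C→b S: +{b}
  S via S→A C: +{b}
  S via S→C: +{a}
  FIRST[S]={a,b}  FIRST[A]={b}  FIRST[B]={a}  FIRST[C]={a,b}
round 2:
  A via A→B S: +{a}
  FIRST[S]={a,b}  FIRST[A]={a,b}  FIRST[B]={a}  FIRST[C]={a,b}
round 3: (stable)
  FIRST[S]={a,b}  FIRST[A]={a,b}  FIRST[B]={a}  FIRST[C]={a,b}

Compute FOLLOW by fixpoint:
seed FOLLOW(S) with $
[1]
  A→B S: FOLLOW(B) ⊇ FIRST(S) = {a,b}; new: +{a,b}
  S→A C: FOLLOW(A) ⊇ FIRST(C) = {a,b}; new: +{a,b}
  S→A C: FOLLOW(C) ⊇ FOLLOW(S) ⊇ {$}; new: +{$}
  FOLLOW[S]={$}  FOLLOW[A]={a,b}  FOLLOW[B]={a,b}  FOLLOW[C]={$}
[2]
  A→B S: FOLLOW(S) ⊇ FOLLOW(A) ⊇ {a,b}; new: +{a,b}
  S→A C: FOLLOW(C) ⊇ FOLLOW(S) ⊇ {$,a,b}; new: +{a,b}
  FOLLOW[S]={$,a,b}  FOLLOW[A]={a,b}  FOLLOW[B]={a,b}  FOLLOW[C]={$,a,b}
[3] — fixpoint
  FOLLOW[S]={$,a,b}  FOLLOW[A]={a,b}  FOLLOW[B]={a,b}  FOLLOW[C]={$,a,b}

FOLLOW(B) = ["a", "b"]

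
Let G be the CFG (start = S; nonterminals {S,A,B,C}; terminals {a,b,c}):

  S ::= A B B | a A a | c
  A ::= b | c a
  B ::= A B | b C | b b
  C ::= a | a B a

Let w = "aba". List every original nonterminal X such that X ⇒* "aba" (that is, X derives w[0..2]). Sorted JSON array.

CNF form of G:
  S -> A X4 | T1 X5 | c
  A -> T0 T1 | b
  B -> A B | T2 C | T2 T2
  C -> T1 X3 | a
  T0 -> c
  T1 -> a
  T2 -> b
  X3 -> B T1
  X4 -> B B
  X5 -> A T1

CYK table (by increasing span) (cells [i..j] with 0 ≤ i ≤ j ≤ 2 only):
  [0..0]={C,T1}  "a"  orig:{C}
  [1..1]={A,T2}  "b"  orig:{A}
  [2..2]={C,T1}  "a"  orig:{C}
  [0..1]=∅  "ab"
  [1..2]={B,X5}  "ba"  orig:{B}
  [0..2]={S}  "aba"

Original NTs in T[0,2] deriving "aba": ["S"]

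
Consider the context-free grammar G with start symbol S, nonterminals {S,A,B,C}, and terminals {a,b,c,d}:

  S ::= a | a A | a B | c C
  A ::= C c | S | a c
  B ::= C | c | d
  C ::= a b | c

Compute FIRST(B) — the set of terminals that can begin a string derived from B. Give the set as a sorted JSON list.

Compute FIRST by fixpoint:
[1]
  A via A→a c: +{a}
  B via B→c: +{c}
  B via B→d: +{d}
  C via C→a b: +{a}
  C via C→c: +{c}
  S via S→a: +{a}
  S via S→c C: +{c}
  S: {a,c}  A: {a}  B: {c,d}  C: {a,c}
[2]
  A via A→C c: +{c}
  B via B→C: +{a}
  S: {a,c}  A: {a,c}  B: {a,c,d}  C: {a,c}
[3] (stable)
  S: {a,c}  A: {a,c}  B: {a,c,d}  C: {a,c}

FIRST(B) = ["a", "c", "d"]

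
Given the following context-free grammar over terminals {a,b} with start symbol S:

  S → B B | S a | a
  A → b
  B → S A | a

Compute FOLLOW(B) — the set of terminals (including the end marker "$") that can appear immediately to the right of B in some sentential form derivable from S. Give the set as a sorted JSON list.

FIRST sets, iterate to fixpoint:
pass 1:
  A via A→b: +{b}
  B via B→a: +{a}
  S via S→B B: +{a}
  S: {a}  A: {b}  B: {a}
pass 2: done
  S: {a}  A: {b}  B: {a}

Compute FOLLOW by fixpoint:
seed FOLLOW(S) with $
round 1:
  B→S A: FOLLOW(S) ⊇ FIRST(A) = {b}; new: +{b}
  S→B B: FOLLOW(B) ⊇ FIRST(B) = {a}; new: +{a}
  S→B B: FOLLOW(B) ⊇ FOLLOW(S) ⊇ {$,b}; new: +{$,b}
  S→S a: FOLLOW(S) ⊇ FIRST(a) = {a}; new: +{a}
  FOLLOW(S)={$,a,b}  FOLLOW(A)={}  FOLLOW(B)={$,a,b}
round 2:
  B→S A: FOLLOW(A) ⊇ FOLLOW(B) ⊇ {$,a,b}; new: +{$,a,b}
  FOLLOW(S)={$,a,b}  FOLLOW(A)={$,a,b}  FOLLOW(B)={$,a,b}
round 3: — fixpoint
  FOLLOW(S)={$,a,b}  FOLLOW(A)={$,a,b}  FOLLOW(B)={$,a,b}

FOLLOW(B) = ["$", "a", "b"]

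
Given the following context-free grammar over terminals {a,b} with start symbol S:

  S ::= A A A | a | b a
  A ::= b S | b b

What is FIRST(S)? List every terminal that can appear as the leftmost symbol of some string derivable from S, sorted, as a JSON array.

Compute FIRST by fixpoint:
round 1:
  A via A→b S: +{b}
  S via S→A A A: +{b}
  S via S→a: +{a}
  FIRST[S]={a,b}  FIRST[A]={b}
round 2: (stable)
  FIRST[S]={a,b}  FIRST[A]={b}

FIRST(S) = ["a", "b"]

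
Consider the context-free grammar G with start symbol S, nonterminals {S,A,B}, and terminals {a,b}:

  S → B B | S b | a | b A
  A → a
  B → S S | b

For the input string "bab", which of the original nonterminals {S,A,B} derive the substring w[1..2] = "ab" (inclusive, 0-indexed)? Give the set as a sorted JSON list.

CNF form of G:
  S -> B B | S T0 | T0 A | a
  A -> a
  B -> S S | b
  T0 -> b

Fill CYK table bottom-up (cells [i..j] with 1 ≤ i ≤ j ≤ 2 only):
  T[1,1] 'a' = {A,S}
  T[2,2] 'b' = {B,T0}  orig:{B}
  T[1,2] 'ab' = {S}

Original NTs in T[1,2] deriving "ab": ["S"]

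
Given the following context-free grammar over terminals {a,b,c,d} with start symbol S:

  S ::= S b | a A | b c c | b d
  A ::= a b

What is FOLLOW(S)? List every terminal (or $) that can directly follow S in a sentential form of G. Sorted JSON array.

FIRST iteration:
[1]
  A via A→a b: +{a}
  S via S→a A: +{a}
  S via S→b c c: +{b}
  FIRST[S]={a,b}  FIRST[A]={a}
[2] — fixpoint
  FIRST[S]={a,b}  FIRST[A]={a}

FOLLOW iteration:
FOLLOW(S) := {$}
iter 1:
  S→S b: FOLLOW(S) ⊇ FIRST(b) = {b}; new: +{b}
  S→a A: FOLLOW(A) ⊇ FOLLOW(S) ⊇ {$,b}; new: +{$,b}
  FOLLOW(S)={$,b}  FOLLOW(A)={$,b}
iter 2: (no change)
  FOLLOW(S)={$,b}  FOLLOW(A)={$,b}

FOLLOW(S) = ["$", "b"]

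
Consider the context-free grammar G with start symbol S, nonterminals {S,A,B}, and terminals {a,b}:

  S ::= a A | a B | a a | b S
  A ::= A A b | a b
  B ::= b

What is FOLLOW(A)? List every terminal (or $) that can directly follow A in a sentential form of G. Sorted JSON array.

FIRST sets, iterate to fixpoint:
pass 1:
  A via A→a b: +{a}
  B via B→b: +{b}
  S via S→a A: +{a}
  S via S→b S: +{b}
  S: {a,b}  A: {a}  B: {b}
pass 2: (stable)
  S: {a,b}  A: {a}  B: {b}

FOLLOW iteration:
seed FOLLOW(S) with $
[1]
  A→A A b: FOLLOW(A) ⊇ FIRST(A) = {a}; new: +{a}
  A→A A b: FOLLOW(A) ⊇ FIRST(b) = {b}; new: +{b}
  S→a A: FOLLOW(A) ⊇ FOLLOW(S) ⊇ {$}; new: +{$}
  S→a B: FOLLOW(B) ⊇ FOLLOW(S) ⊇ {$}; new: +{$}
  S: {$}  A: {$,a,b}  B: {$}
[2] done
  S: {$}  A: {$,a,b}  B: {$}

FOLLOW(A) = ["$", "a", "b"]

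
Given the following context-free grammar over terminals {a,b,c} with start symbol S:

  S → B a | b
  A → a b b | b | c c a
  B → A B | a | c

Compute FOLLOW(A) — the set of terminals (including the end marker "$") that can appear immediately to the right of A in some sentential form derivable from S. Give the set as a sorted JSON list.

FIRST iteration:
pass 1:
  A via A→a b b: +{a}
  A via A→b: +{b}
  A via A→c c a: +{c}
  B via B→A B: +{a,b,c}
  S via S→B a: +{a,b,c}
  FIRST[S]={a,b,c}  FIRST[A]={a,b,c}  FIRST[B]={a,b,c}
pass 2: — fixpoint
  FIRST[S]={a,b,c}  FIRST[A]={a,b,c}  FIRST[B]={a,b,c}

FOLLOW iteration:
initialize: $ ∈ FOLLOW(S)
[1]
  B→A B: FOLLOW(A) ⊇ FIRST(B) = {a,b,c}; new: +{a,b,c}
  S→B a: FOLLOW(B) ⊇ FIRST(a) = {a}; new: +{a}
  FOLLOW(S)={$}  FOLLOW(A)={a,b,c}  FOLLOW(B)={a}
[2] (stable)
  FOLLOW(S)={$}  FOLLOW(A)={a,b,c}  FOLLOW(B)={a}

FOLLOW(A) = ["a", "b", "c"]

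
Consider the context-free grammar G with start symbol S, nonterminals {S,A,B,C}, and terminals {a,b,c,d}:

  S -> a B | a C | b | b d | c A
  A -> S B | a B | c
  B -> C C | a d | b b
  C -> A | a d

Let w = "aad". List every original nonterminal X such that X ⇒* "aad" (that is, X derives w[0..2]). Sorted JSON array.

CNF form of G:
  S -> T0 B | T0 C | T2 T1 | T3 A | b
  A -> S B | T0 B | c
  B -> C C | T0 T1 | T2 T2
  C -> S B | T0 B | T0 T1 | c
  T0 -> a
  T1 -> d
  T2 -> b
  T3 -> c

Fill CYK table bottom-up (cells [i..j] with 0 ≤ i ≤ j ≤ 2 only):
  cell(0,0) a: {T0}  orig:{}
  cell(1,1) a: {T0}  orig:{}
  cell(2,2) d: {T1}  orig:{}
  cell(0,1) aa: ∅
  cell(1,2) ad: {B,C}
  cell(0,2) aad: {A,C,S}

Original NTs in T[0,2] deriving "aad": ["A", "C", "S"]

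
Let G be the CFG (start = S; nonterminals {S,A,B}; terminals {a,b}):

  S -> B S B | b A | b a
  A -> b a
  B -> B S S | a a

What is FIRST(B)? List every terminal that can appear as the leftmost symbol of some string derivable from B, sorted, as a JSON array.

FIRST sets, iterate to fixpoint:
round 1:
  A via A→b a: +{b}
  B via B→a a: +{a}
  S via S→B S B: +{a}
  S via S→b A: +{b}
  FIRST[S]={a,b}  FIRST[A]={b}  FIRST[B]={a}
round 2: done
  FIRST[S]={a,b}  FIRST[A]={b}  FIRST[B]={a}

FIRST(B) = ["a"]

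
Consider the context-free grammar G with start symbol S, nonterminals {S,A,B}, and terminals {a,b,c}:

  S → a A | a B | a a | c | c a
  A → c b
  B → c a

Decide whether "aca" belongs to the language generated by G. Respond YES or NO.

Convert to CNF:
  S -> T0 T2 | T2 A | T2 B | T2 T2 | c
  A -> T0 T1
  B -> T0 T2
  T0 -> c
  T1 -> b
  T2 -> a

CYK table (by increasing span):
  cell(0,0) a: {T2}  orig:{}
  cell(1,1) c: {S,T0}  orig:{S}
  cell(2,2) a: {T2}  orig:{}
  cell(0,1) ac: ∅
  cell(1,2) ca: {B,S}
  cell(0,2) aca: {S}

S ∈ T[0,2] ⇒ YES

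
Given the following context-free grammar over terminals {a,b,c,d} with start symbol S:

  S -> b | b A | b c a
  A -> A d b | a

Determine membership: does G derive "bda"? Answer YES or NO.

Convert to CNF:
  S -> T1 A | T1 X5 | b
  A -> A X4 | a
  T0 -> d
  T1 -> b
  T2 -> c
  T3 -> a
  X4 -> T0 T1
  X5 -> T2 T3

CYK fill:
  T[0,0] 'b' = {S,T1}  orig:{S}
  T[1,1] 'd' = {T0}  orig:{}
  T[2,2] 'a' = {A,T3}  orig:{A}
  T[0,1] 'bd' = ∅
  T[1,2] 'da' = ∅
  T[0,2] 'bda' = ∅

S ∉ T[0,2] ⇒ NO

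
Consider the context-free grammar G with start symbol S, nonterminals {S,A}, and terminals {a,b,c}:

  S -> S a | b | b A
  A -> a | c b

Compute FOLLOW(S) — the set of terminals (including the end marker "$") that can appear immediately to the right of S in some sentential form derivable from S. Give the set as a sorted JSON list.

FIRST sets, iterate to fixpoint:
round 1:
  A via A→a: +{a}
  A via A→c b: +{c}
  S via S→b: +{b}
  S: {b}  A: {a,c}
round 2: (no change)
  S: {b}  A: {a,c}

Compute FOLLOW by fixpoint:
seed FOLLOW(S) with $
round 1:
  S→S a: FOLLOW(S) ⊇ FIRST(a) = {a}; new: +{a}
  S→b A: FOLLOW(A) ⊇ FOLLOW(S) ⊇ {$,a}; new: +{$,a}
  FOLLOW[S]={$,a}  FOLLOW[A]={$,a}
round 2: — fixpoint
  FOLLOW[S]={$,a}  FOLLOW[A]={$,a}

FOLLOW(S) = ["$", "a"]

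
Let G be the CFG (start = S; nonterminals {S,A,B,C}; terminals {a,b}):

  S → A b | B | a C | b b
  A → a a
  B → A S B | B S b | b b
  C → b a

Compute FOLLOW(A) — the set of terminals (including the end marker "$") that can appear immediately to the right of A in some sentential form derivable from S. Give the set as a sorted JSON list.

FIRST sets, iterate to fixpoint:
iter 1:
  A via A→a a: +{a}
  B via B→A S B: +{a}
  B via B→b b: +{b}
  C via C→b a: +{b}
  S via S→A b: +{a}
  S via S→B: +{b}
  FIRST[S]={a,b}  FIRST[A]={a}  FIRST[B]={a,b}  FIRST[C]={b}
iter 2: (stable)
  FIRST[S]={a,b}  FIRST[A]={a}  FIRST[B]={a,b}  FIRST[C]={b}

Compute FOLLOW by fixpoint:
seed FOLLOW(S) with $
pass 1:
  B→A S B: FOLLOW(A) ⊇ FIRST(S) = {a,b}; new: +{a,b}
  B→A S B: FOLLOW(S) ⊇ FIRST(B) = {a,b}; new: +{a,b}
  B→B S b: FOLLOW(B) ⊇ FIRST(S) = {a,b}; new: +{a,b}
  S→B: FOLLOW(B) ⊇ FOLLOW(S) ⊇ {$,a,b}; new: +{$}
  S→a C: FOLLOW(C) ⊇ FOLLOW(S) ⊇ {$,a,b}; new: +{$,a,b}
  FOLLOW(S)={$,a,b}  FOLLOW(A)={a,b}  FOLLOW(B)={$,a,b}  FOLLOW(C)={$,a,b}
pass 2: (stable)
  FOLLOW(S)={$,a,b}  FOLLOW(A)={a,b}  FOLLOW(B)={$,a,b}  FOLLOW(C)={$,a,b}

FOLLOW(A) = ["a", "b"]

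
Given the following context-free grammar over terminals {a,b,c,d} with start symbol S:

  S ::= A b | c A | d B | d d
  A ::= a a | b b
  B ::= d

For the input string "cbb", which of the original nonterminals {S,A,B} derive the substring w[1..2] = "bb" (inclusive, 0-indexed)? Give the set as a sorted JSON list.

Convert to CNF:
  S -> A T1 | T2 A | T3 B | T3 T3
  A -> T0 T0 | T1 T1
  B -> d
  T0 -> a
  T1 -> b
  T2 -> c
  T3 -> d

CYK table (by increasing span) (cells [i..j] with 1 ≤ i ≤ j ≤ 2 only):
  T[1,1] 'b' = {T1}  orig:{}
  T[2,2] 'b' = {T1}  orig:{}
  T[1,2] 'bb' = {A}

Original NTs in T[1,2] deriving "bb": ["A"]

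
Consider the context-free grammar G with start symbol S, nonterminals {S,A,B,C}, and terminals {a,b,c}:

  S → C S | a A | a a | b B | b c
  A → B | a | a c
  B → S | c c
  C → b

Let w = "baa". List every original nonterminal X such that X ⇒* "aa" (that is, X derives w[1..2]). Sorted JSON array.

CNF form of G:
  S -> C S | T0 A | T0 T0 | T2 B | T2 T1
  A -> C S | T0 A | T0 T0 | T0 T1 | T1 T1 | T2 B | T2 T1 | a
  B -> C S | T0 A | T0 T0 | T1 T1 | T2 B | T2 T1
  C -> b
  T0 -> a
  T1 -> c
  T2 -> b

Fill CYK table bottom-up, restricted to cells inside w[1..2]:
  [1..1]={A,T0}  "a"  orig:{A}
  [2..2]={A,T0}  "a"  orig:{A}
  [1..2]={A,B,S}  "aa"

Original NTs in T[1,2] deriving "aa": ["A", "B", "S"]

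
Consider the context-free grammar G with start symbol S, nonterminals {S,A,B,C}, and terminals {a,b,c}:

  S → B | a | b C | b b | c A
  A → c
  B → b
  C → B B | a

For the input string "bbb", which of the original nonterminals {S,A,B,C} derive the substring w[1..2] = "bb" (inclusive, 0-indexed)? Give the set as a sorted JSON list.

Convert to CNF:
  S -> T0 C | T0 T0 | T1 A | a | b
  A -> c
  B -> b
  C -> B B | a
  T0 -> b
  T1 -> c

CYK table (by increasing span) (cells [i..j] with 1 ≤ i ≤ j ≤ 2 only):
  [1..1]={B,S,T0}  "b"  orig:{B,S}
  [2..2]={B,S,T0}  "b"  orig:{B,S}
  [1..2]={C,S}  "bb"

Original NTs in T[1,2] deriving "bb": ["C", "S"]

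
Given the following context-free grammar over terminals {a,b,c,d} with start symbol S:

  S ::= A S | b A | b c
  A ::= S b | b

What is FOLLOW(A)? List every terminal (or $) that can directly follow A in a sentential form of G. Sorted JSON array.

FIRST sets, iterate to fixpoint:
[1]
  A via A→b: +{b}
  S via S→A S: +{b}
  FIRST(S)={b}  FIRST(A)={b}
[2] done
  FIRST(S)={b}  FIRST(A)={b}

FOLLOW iteration:
FOLLOW(S) := {$}
round 1:
  A→S b: FOLLOW(S) ⊇ FIRST(b) = {b}; new: +{b}
  S→A S: FOLLOW(A) ⊇ FIRST(S) = {b}; new: +{b}
  S→b A: FOLLOW(A) ⊇ FOLLOW(S) ⊇ {$,b}; new: +{$}
  S: {$,b}  A: {$,b}
round 2: (no change)
  S: {$,b}  A: {$,b}

FOLLOW(A) = ["$", "b"]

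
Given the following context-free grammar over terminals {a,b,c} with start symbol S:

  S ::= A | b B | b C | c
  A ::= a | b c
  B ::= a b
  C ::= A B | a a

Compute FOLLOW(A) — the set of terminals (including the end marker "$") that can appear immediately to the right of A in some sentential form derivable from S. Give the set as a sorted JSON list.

FIRST sets, iterate to fixpoint:
[1]
  A via A→a: +{a}
  A via A→b c: +{b}
  B via B→a b: +{a}
  C via C→A B: +{a,b}
  S via S→A: +{a,b}
  S via S→c: +{c}
  S: {a,b,c}  A: {a,b}  B: {a}  C: {a,b}
[2] — fixpoint
  S: {a,b,c}  A: {a,b}  B: {a}  C: {a,b}

FOLLOW iteration:
seed FOLLOW(S) with $
pass 1:
  C→A B: FOLLOW(A) ⊇ FIRST(B) = {a}; new: +{a}
  S→A: FOLLOW(A) ⊇ FOLLOW(S) ⊇ {$}; new: +{$}
  S→b B: FOLLOW(B) ⊇ FOLLOW(S) ⊇ {$}; new: +{$}
  S→b C: FOLLOW(C) ⊇ FOLLOW(S) ⊇ {$}; new: +{$}
  S: {$}  A: {$,a}  B: {$}  C: {$}
pass 2: (stable)
  S: {$}  A: {$,a}  B: {$}  C: {$}

FOLLOW(A) = ["$", "a"]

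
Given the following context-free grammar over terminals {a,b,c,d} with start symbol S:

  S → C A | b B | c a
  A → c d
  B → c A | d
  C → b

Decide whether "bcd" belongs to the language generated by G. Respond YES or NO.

Convert to CNF:
  S -> C A | T0 T3 | T2 B
  A -> T0 T1
  B -> T0 A | d
  C -> b
  T0 -> c
  T1 -> d
  T2 -> b
  T3 -> a

Fill CYK table bottom-up:
  [0..0]={C,T2}  "b"  orig:{C}
  [1..1]={T0}  "c"  orig:{}
  [2..2]={B,T1}  "d"  orig:{B}
  [0..1]=∅  "bc"
  [1..2]={A}  "cd"
  [0..2]={S}  "bcd"

S ∈ T[0,2] ⇒ YES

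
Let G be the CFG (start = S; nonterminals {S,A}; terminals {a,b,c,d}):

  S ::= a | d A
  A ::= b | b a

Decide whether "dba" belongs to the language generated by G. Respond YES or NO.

Convert to CNF:
  S -> T2 A | a
  A -> T0 T1 | b
  T0 -> b
  T1 -> a
  T2 -> d

CYK fill:
  [0..0]={T2}  "d"  orig:{}
  [1..1]={A,T0}  "b"  orig:{A}
  [2..2]={S,T1}  "a"  orig:{S}
  [0..1]={S}  "db"
  [1..2]={A}  "ba"
  [0..2]={S}  "dba"

S ∈ T[0,2] ⇒ YES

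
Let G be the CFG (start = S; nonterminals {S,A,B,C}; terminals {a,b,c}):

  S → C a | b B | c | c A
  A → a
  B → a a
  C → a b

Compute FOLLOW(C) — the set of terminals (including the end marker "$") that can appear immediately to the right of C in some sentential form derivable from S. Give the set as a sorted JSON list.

FIRST iteration:
round 1:
  A via A→a: +{a}
  B via B→a a: +{a}
  C via C→a b: +{a}
  S via S→C a: +{a}
  S via S→b B: +{b}
  S via S→c: +{c}
  S: {a,b,c}  A: {a}  B: {a}  C: {a}
round 2: done
  S: {a,b,c}  A: {a}  B: {a}  C: {a}

Compute FOLLOW by fixpoint:
initialize: $ ∈ FOLLOW(S)
iter 1:
  S→C a: FOLLOW(C) ⊇ FIRST(a) = {a}; new: +{a}
  S→b B: FOLLOW(B) ⊇ FOLLOW(S) ⊇ {$}; new: +{$}
  S→c A: FOLLOW(A) ⊇ FOLLOW(S) ⊇ {$}; new: +{$}
  FOLLOW[S]={$}  FOLLOW[A]={$}  FOLLOW[B]={$}  FOLLOW[C]={a}
iter 2: — fixpoint
  FOLLOW[S]={$}  FOLLOW[A]={$}  FOLLOW[B]={$}  FOLLOW[C]={a}

FOLLOW(C) = ["a"]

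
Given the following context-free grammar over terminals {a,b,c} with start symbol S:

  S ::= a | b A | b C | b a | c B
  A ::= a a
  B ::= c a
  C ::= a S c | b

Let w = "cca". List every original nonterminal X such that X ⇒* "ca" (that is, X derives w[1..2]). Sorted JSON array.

CNF form of G:
  S -> T1 B | T2 A | T2 C | T2 T0 | a
  A -> T0 T0
  B -> T1 T0
  C -> T0 X3 | b
  T0 -> a
  T1 -> c
  T2 -> b
  X3 -> S T1

CYK fill — only the sub-triangle for w[1..2]:
  T[1,1] 'c' = {T1}  orig:{}
  T[2,2] 'a' = {S,T0}  orig:{S}
  T[1,2] 'ca' = {B}

Original NTs in T[1,2] deriving "ca": ["B"]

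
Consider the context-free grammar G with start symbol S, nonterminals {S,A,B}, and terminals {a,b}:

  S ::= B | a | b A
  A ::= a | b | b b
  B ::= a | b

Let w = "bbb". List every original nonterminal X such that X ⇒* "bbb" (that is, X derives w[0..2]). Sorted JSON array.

Convert to CNF:
  S -> T0 A | a | b
  A -> T0 T0 | a | b
  B -> a | b
  T0 -> b

Fill CYK table bottom-up (cells [i..j] with 0 ≤ i ≤ j ≤ 2 only):
  [0..0]={A,B,S,T0}  "b"  orig:{A,B,S}
  [1..1]={A,B,S,T0}  "b"  orig:{A,B,S}
  [2..2]={A,B,S,T0}  "b"  orig:{A,B,S}
  [0..1]={A,S}  "bb"
  [1..2]={A,S}  "bb"
  [0..2]={S}  "bbb"

Original NTs in T[0,2] deriving "bbb": ["S"]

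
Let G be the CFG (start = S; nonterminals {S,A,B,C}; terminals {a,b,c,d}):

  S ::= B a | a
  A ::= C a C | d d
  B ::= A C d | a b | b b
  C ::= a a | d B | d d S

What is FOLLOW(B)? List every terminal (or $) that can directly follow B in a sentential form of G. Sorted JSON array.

Compute FIRST by fixpoint:
iter 1:
  A via A→d d: +{d}
  B via B→A C d: +{d}
  B via B→a b: +{a}
  B via B→b b: +{b}
  C via C→a a: +{a}
  C via C→d B: +{d}
  S via S→B a: +{a,b,d}
  FIRST[S]={a,b,d}  FIRST[A]={d}  FIRST[B]={a,b,d}  FIRST[C]={a,d}
iter 2:
  A via A→C a C: +{a}
  FIRST[S]={a,b,d}  FIRST[A]={a,d}  FIRST[B]={a,b,d}  FIRST[C]={a,d}
iter 3: — fixpoint
  FIRST[S]={a,b,d}  FIRST[A]={a,d}  FIRST[B]={a,b,d}  FIRST[C]={a,d}

FOLLOW sets:
seed FOLLOW(S) with $
pass 1:
  A→C a C: FOLLOW(C) ⊇ FIRST(a) = {a}; new: +{a}
  B→A C d: FOLLOW(A) ⊇ FIRST(C) = {a,d}; new: +{a,d}
  B→A C d: FOLLOW(C) ⊇ FIRST(d) = {d}; new: +{d}
  C→d B: FOLLOW(B) ⊇ FOLLOW(C) ⊇ {a,d}; new: +{a,d}
  C→d d S: FOLLOW(S) ⊇ FOLLOW(C) ⊇ {a,d}; new: +{a,d}
  FOLLOW[S]={$,a,d}  FOLLOW[A]={a,d}  FOLLOW[B]={a,d}  FOLLOW[C]={a,d}
pass 2: done
  FOLLOW[S]={$,a,d}  FOLLOW[A]={a,d}  FOLLOW[B]={a,d}  FOLLOW[C]={a,d}

FOLLOW(B) = ["a", "d"]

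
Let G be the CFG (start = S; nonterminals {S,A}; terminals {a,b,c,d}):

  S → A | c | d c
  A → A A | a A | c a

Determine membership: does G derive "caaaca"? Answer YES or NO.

Convert to CNF:
  S -> A A | T0 A | T1 T0 | T2 T1 | c
  A -> A A | T0 A | T1 T0
  T0 -> a
  T1 -> c
  T2 -> d

CYK table (by increasing span):
  [0..0]={S,T1}  "c"  orig:{S}
  [1..1]={T0}  "a"  orig:{}
  [2..2]={T0}  "a"  orig:{}
  [3..3]={T0}  "a"  orig:{}
  [4..4]={S,T1}  "c"  orig:{S}
  [5..5]={T0}  "a"  orig:{}
  [0..1]={A,S}  "ca"
  [1..2]=∅  "aa"
  [2..3]=∅  "aa"
  [3..4]=∅  "ac"
  [4..5]={A,S}  "ca"
  [0..2]=∅  "caa"
  [1..3]=∅  "aaa"
  [2..4]=∅  "aac"
  [3..5]={A,S}  "aca"
  [0..3]=∅  "caaa"
  [1..4]=∅  "aaac"
  [2..5]={A,S}  "aaca"
  [0..4]=∅  "caaac"
  [1..5]={A,S}  "aaaca"
  [0..5]={A,S}  "caaaca"

S ∈ T[0,5] ⇒ YES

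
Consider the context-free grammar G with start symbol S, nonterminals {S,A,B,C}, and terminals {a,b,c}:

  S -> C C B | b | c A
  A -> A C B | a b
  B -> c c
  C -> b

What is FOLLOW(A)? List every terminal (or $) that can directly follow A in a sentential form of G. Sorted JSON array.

FIRST iteration:
[1]
  A via A→a b: +{a}
  B via B→c c: +{c}
  C via C→b: +{b}
  S via S→C C B: +{b}
  S via S→c A: +{c}
  FIRST[S]={b,c}  FIRST[A]={a}  FIRST[B]={c}  FIRST[C]={b}
[2] done
  FIRST[S]={b,c}  FIRST[A]={a}  FIRST[B]={c}  FIRST[C]={b}

FOLLOW iteration:
initialize: $ ∈ FOLLOW(S)
round 1:
  A→A C B: FOLLOW(A) ⊇ FIRST(C) = {b}; new: +{b}
  A→A C B: FOLLOW(C) ⊇ FIRST(B) = {c}; new: +{c}
  A→A C B: FOLLOW(B) ⊇ FOLLOW(A) ⊇ {b}; new: +{b}
  S→C C B: FOLLOW(C) ⊇ FIRST(C) = {b}; new: +{b}
  S→C C B: FOLLOW(B) ⊇ FOLLOW(S) ⊇ {$}; new: +{$}
  S→c A: FOLLOW(A) ⊇ FOLLOW(S) ⊇ {$}; new: +{$}
  FOLLOW[S]={$}  FOLLOW[A]={$,b}  FOLLOW[B]={$,b}  FOLLOW[C]={b,c}
round 2: (no change)
  FOLLOW[S]={$}  FOLLOW[A]={$,b}  FOLLOW[B]={$,b}  FOLLOW[C]={b,c}

FOLLOW(A) = ["$", "b"]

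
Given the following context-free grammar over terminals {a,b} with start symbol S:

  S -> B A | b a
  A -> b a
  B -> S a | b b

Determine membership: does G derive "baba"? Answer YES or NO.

Convert to CNF:
  S -> B A | T0 T1
  A -> T0 T1
  B -> S T1 | T0 T0
  T0 -> b
  T1 -> a

CYK fill:
  cell(0,0) b: {T0}  orig:{}
  cell(1,1) a: {T1}  orig:{}
  cell(2,2) b: {T0}  orig:{}
  cell(3,3) a: {T1}  orig:{}
  cell(0,1) ba: {A,S}
  cell(1,2) ab: ∅
  cell(2,3) ba: {A,S}
  cell(0,2) bab: ∅
  cell(1,3) aba: ∅
  cell(0,3) baba: ∅

S ∉ T[0,3] ⇒ NO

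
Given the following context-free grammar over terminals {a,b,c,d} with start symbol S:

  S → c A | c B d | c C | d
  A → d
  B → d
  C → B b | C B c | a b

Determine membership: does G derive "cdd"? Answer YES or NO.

CNF form of G:
  S -> T1 A | T1 C | T1 X5 | d
  A -> d
  B -> d
  C -> B T0 | C X4 | T2 T0
  T0 -> b
  T1 -> c
  T2 -> a
  T3 -> d
  X4 -> B T1
  X5 -> B T3

Fill CYK table bottom-up:
  [0..0]={T1}  "c"  orig:{}
  [1..1]={A,B,S,T3}  "d"  orig:{A,B,S}
  [2..2]={A,B,S,T3}  "d"  orig:{A,B,S}
  [0..1]={S}  "cd"
  [1..2]={X5}  "dd"  orig:{}
  [0..2]={S}  "cdd"

S ∈ T[0,2] ⇒ YES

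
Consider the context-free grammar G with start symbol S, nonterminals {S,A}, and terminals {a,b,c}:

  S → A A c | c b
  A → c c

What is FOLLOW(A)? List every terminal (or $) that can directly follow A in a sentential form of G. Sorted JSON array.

FIRST iteration:
pass 1:
  A via A→c c: +{c}
  S via S→A A c: +{c}
  FIRST[S]={c}  FIRST[A]={c}
pass 2: — fixpoint
  FIRST[S]={c}  FIRST[A]={c}

FOLLOW iteration:
FOLLOW(S) := {$}
pass 1:
  S→A A c: FOLLOW(A) ⊇ FIRST(A) = {c}; new: +{c}
  S: {$}  A: {c}
pass 2: done
  S: {$}  A: {c}

FOLLOW(A) = ["c"]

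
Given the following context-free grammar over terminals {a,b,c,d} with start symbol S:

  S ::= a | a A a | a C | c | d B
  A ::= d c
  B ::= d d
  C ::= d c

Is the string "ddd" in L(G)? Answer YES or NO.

CNF form of G:
  S -> T0 B | T2 C | T2 X3 | a | c
  A -> T0 T1
  B -> T0 T0
  C -> T0 T1
  T0 -> d
  T1 -> c
  T2 -> a
  X3 -> A T2

Fill CYK table bottom-up:
  cell(0,0) d: {T0}  orig:{}
  cell(1,1) d: {T0}  orig:{}
  cell(2,2) d: {T0}  orig:{}
  cell(0,1) dd: {B}
  cell(1,2) dd: {B}
  cell(0,2) ddd: {S}

S ∈ T[0,2] ⇒ YES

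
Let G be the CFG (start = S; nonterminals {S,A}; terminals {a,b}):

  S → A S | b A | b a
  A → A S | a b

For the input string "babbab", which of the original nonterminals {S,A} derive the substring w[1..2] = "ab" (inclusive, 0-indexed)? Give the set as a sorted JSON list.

Convert to CNF:
  S -> A S | T1 A | T1 T0
  A -> A S | T0 T1
  T0 -> a
  T1 -> b

CYK table (by increasing span) — only the sub-triangle for w[1..2]:
  [1..1]={T0}  "a"  orig:{}
  [2..2]={T1}  "b"  orig:{}
  [1..2]={A}  "ab"

Original NTs in T[1,2] deriving "ab": ["A"]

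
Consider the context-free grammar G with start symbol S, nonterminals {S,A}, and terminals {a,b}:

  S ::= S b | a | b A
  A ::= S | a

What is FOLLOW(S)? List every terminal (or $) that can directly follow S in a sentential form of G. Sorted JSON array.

FIRST sets, iterate to fixpoint:
round 1:
  A via A→a: +{a}
  S via S→a: +{a}
  S via S→b A: +{b}
  FIRST(S)={a,b}  FIRST(A)={a}
round 2:
  A via A→S: +{b}
  FIRST(S)={a,b}  FIRST(A)={a,b}
round 3: (stable)
  FIRST(S)={a,b}  FIRST(A)={a,b}

FOLLOW sets:
seed FOLLOW(S) with $
round 1:
  S→S b: FOLLOW(S) ⊇ FIRST(b) = {b}; new: +{b}
  S→b A: FOLLOW(A) ⊇ FOLLOW(S) ⊇ {$,b}; new: +{$,b}
  FOLLOW(S)={$,b}  FOLLOW(A)={$,b}
round 2: (stable)
  FOLLOW(S)={$,b}  FOLLOW(A)={$,b}

FOLLOW(S) = ["$", "b"]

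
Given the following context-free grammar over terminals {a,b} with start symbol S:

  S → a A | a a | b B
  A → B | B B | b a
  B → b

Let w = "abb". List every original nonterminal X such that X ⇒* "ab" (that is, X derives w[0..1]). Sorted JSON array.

Convert to CNF:
  S -> T0 B | T1 A | T1 T1
  A -> B B | T0 T1 | b
  B -> b
  T0 -> b
  T1 -> a

CYK table (by increasing span), restricted to cells inside w[0..1]:
  cell(0,0) a: {T1}  orig:{}
  cell(1,1) b: {A,B,T0}  orig:{A,B}
  cell(0,1) ab: {S}

Original NTs in T[0,1] deriving "ab": ["S"]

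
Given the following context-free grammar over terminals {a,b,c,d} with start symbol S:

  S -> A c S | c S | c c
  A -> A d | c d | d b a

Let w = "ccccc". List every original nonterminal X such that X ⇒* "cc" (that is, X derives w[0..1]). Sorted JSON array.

Convert to CNF:
  S -> A X5 | T1 S | T1 T1
  A -> A T0 | T0 X4 | T1 T0
  T0 -> d
  T1 -> c
  T2 -> b
  T3 -> a
  X4 -> T2 T3
  X5 -> T1 S

CYK fill — only the sub-triangle for w[0..1]:
  [0..0]={T1}  "c"  orig:{}
  [1..1]={T1}  "c"  orig:{}
  [0..1]={S}  "cc"

Original NTs in T[0,1] deriving "cc": ["S"]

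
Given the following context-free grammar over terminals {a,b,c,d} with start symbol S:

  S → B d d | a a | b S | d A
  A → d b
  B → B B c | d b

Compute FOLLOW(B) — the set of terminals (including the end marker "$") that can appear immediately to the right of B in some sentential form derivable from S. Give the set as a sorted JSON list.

FIRST sets, iterate to fixpoint:
[1]
  A via A→d b: +{d}
  B via B→d b: +{d}
  S via S→B d d: +{d}
  S via S→a a: +{a}
  S via S→b S: +{b}
  FIRST(S)={a,b,d}  FIRST(A)={d}  FIRST(B)={d}
[2] — fixpoint
  FIRST(S)={a,b,d}  FIRST(A)={d}  FIRST(B)={d}

FOLLOW iteration:
seed FOLLOW(S) with $
round 1:
  B→B B c: FOLLOW(B) ⊇ FIRST(B) = {d}; new: +{d}
  B→B B c: FOLLOW(B) ⊇ FIRST(c) = {c}; new: +{c}
  S→d A: FOLLOW(A) ⊇ FOLLOW(S) ⊇ {$}; new: +{$}
  S: {$}  A: {$}  B: {c,d}
round 2: — fixpoint
  S: {$}  A: {$}  B: {c,d}

FOLLOW(B) = ["c", "d"]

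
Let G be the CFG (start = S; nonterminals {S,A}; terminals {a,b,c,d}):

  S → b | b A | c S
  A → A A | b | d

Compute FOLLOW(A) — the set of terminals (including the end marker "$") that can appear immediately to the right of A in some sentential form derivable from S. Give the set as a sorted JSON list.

Compute FIRST by fixpoint:
pass 1:
  A via A→b: +{b}
  A via A→d: +{d}
  S via S→b: +{b}
  S via S→c S: +{c}
  FIRST[S]={b,c}  FIRST[A]={b,d}
pass 2: done
  FIRST[S]={b,c}  FIRST[A]={b,d}

Compute FOLLOW by fixpoint:
FOLLOW(S) := {$}
pass 1:
  A→A A: FOLLOW(A) ⊇ FIRST(A) = {b,d}; new: +{b,d}
  S→b A: FOLLOW(A) ⊇ FOLLOW(S) ⊇ {$}; new: +{$}
  FOLLOW[S]={$}  FOLLOW[A]={$,b,d}
pass 2: done
  FOLLOW[S]={$}  FOLLOW[A]={$,b,d}

FOLLOW(A) = ["$", "b", "d"]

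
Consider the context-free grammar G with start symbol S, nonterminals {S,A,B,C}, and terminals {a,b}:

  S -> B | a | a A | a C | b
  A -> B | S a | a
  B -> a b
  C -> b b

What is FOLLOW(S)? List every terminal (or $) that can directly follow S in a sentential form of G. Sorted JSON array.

FIRST iteration:
pass 1:
  A via A→a: +{a}
  B via B→a b: +{a}
  C via C→b b: +{b}
  S via S→B: +{a}
  S via S→b: +{b}
  S: {a,b}  A: {a}  B: {a}  C: {b}
pass 2:
  A via A→S a: +{b}
  S: {a,b}  A: {a,b}  B: {a}  C: {b}
pass 3: done
  S: {a,b}  A: {a,b}  B: {a}  C: {b}

FOLLOW iteration:
seed FOLLOW(S) with $
iter 1:
  A→S a: FOLLOW(S) ⊇ FIRST(a) = {a}; new: +{a}
  S→B: FOLLOW(B) ⊇ FOLLOW(S) ⊇ {$,a}; new: +{$,a}
  S→a A: FOLLOW(A) ⊇ FOLLOW(S) ⊇ {$,a}; new: +{$,a}
  S→a C: FOLLOW(C) ⊇ FOLLOW(S) ⊇ {$,a}; new: +{$,a}
  S: {$,a}  A: {$,a}  B: {$,a}  C: {$,a}
iter 2: (stable)
  S: {$,a}  A: {$,a}  B: {$,a}  C: {$,a}

FOLLOW(S) = ["$", "a"]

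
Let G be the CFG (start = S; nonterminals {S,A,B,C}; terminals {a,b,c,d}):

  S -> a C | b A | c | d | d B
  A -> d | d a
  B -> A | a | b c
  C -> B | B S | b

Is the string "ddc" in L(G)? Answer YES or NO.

CNF form of G:
  S -> T0 B | T1 C | T2 A | c | d
  A -> T0 T1 | d
  B -> T0 T1 | T2 T3 | a | d
  C -> B S | T0 T1 | T2 T3 | a | b | d
  T0 -> d
  T1 -> a
  T2 -> b
  T3 -> c

CYK table (by increasing span):
  cell(0,0) d: {A,B,C,S,T0}  orig:{A,B,C,S}
  cell(1,1) d: {A,B,C,S,T0}  orig:{A,B,C,S}
  cell(2,2) c: {S,T3}  orig:{S}
  cell(0,1) dd: {C,S}
  cell(1,2) dc: {C}
  cell(0,2) ddc: ∅

S ∉ T[0,2] ⇒ NO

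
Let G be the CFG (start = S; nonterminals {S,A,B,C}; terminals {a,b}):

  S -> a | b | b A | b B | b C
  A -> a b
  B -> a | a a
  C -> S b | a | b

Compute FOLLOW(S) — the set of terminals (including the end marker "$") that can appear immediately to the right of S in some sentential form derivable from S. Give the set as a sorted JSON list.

Compute FIRST by fixpoint:
pass 1:
  A via A→a b: +{a}
  B via B→a: +{a}
  C via C→a: +{a}
  C via C→b: +{b}
  S via S→a: +{a}
  S via S→b: +{b}
  S: {a,b}  A: {a}  B: {a}  C: {a,b}
pass 2: (no change)
  S: {a,b}  A: {a}  B: {a}  C: {a,b}

Compute FOLLOW by fixpoint:
seed FOLLOW(S) with $
[1]
  C→S b: FOLLOW(S) ⊇ FIRST(b) = {b}; new: +{b}
  S→b A: FOLLOW(A) ⊇ FOLLOW(S) ⊇ {$,b}; new: +{$,b}
  S→b B: FOLLOW(B) ⊇ FOLLOW(S) ⊇ {$,b}; new: +{$,b}
  S→b C: FOLLOW(C) ⊇ FOLLOW(S) ⊇ {$,b}; new: +{$,b}
  FOLLOW[S]={$,b}  FOLLOW[A]={$,b}  FOLLOW[B]={$,b}  FOLLOW[C]={$,b}
[2] (stable)
  FOLLOW[S]={$,b}  FOLLOW[A]={$,b}  FOLLOW[B]={$,b}  FOLLOW[C]={$,b}

FOLLOW(S) = ["$", "b"]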